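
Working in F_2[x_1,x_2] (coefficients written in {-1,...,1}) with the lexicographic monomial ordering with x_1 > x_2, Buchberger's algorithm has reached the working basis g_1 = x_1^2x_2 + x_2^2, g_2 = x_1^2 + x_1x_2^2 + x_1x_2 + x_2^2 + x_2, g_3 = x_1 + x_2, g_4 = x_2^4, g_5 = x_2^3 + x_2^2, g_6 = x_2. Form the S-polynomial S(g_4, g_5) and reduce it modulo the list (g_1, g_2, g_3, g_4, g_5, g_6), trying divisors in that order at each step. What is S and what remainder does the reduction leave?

S(g_4, g_5) = x_2^3; remainder on division = 0.

lcm(LM(g_4), LM(g_5)) = x_2^4.
S = (lcm/LT(g_4))·g_4 − (lcm/LT(g_5))·g_5 = x_2^3.
Reduce S modulo (g_1, g_2, g_3, g_4, g_5, g_6) in that order:
  leading term x_2^3: subtract (1)·g_5 from x_2^3 → x_2^2
  leading term x_2^2: subtract (x_2)·g_6 from x_2^2 → 0
The remainder is 0, so this S-polynomial contributes no new basis element.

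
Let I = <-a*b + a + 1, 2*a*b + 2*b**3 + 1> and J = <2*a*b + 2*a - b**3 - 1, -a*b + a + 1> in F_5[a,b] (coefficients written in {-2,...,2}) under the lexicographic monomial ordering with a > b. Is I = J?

Equality of ideals is decidable: compute both reduced Gröbner bases (unique for the ordering) and check whether they agree.
Buchberger on the first generating set:
f_1 = -a*b + a + 1, LT = a*b.
f_2 = 2*a*b + 2*b**3 + 1, LT = a*b.

S(f_1,f_2): lcm = a*b. S = -a - b**3 + 1.
  leading term a: no divisor's leading term divides it; move -a to the remainder.
  leading term b**3: no divisor's leading term divides it; move -b**3 to the remainder.
  leading term 1: no divisor's leading term divides it; move 1 to the remainder.
  remainder -a - b**3 + 1 ≠ 0; add g_3 = -a - b**3 + 1 to the basis.

S(f_1,g_3): lcm = a*b. S = -a - b**4 + b - 1.
  leading term a: subtract (1)·g_3 from -a - b**4 + b - 1 → -b**4 + b**3 + b - 2
  leading term b**4: no divisor's leading term divides it; move -b**4 to the remainder.
  leading term b**3: no divisor's leading term divides it; move b**3 to the remainder.
  leading term b: no divisor's leading term divides it; move b to the remainder.
  leading term 1: no divisor's leading term divides it; move -2 to the remainder.
  remainder -b**4 + b**3 + b - 2 ≠ 0; add g_4 = -b**4 + b**3 + b - 2 to the basis.

S(f_2,g_3): lcm = a*b. S = -b**4 + b**3 + b - 2.
  leading term b**4: subtract (1)·g_4 from -b**4 + b**3 + b - 2 → 0
  remainder 0.

S(f_1,g_4): lcm = a*b**4. S = a*b - 2*a - b**3.
  leading term a*b: subtract (-1)·f_1 from a*b - 2*a - b**3 → -a - b**3 + 1
  leading term a: subtract (1)·g_3 from -a - b**3 + 1 → 0
  remainder 0.

S(f_2,g_4): lcm = a*b**4. S = a*b**3 + a*b - 2*a + b**6 - 2*b**3.
  leading term a*b**3: subtract (-b**2)·f_1 from a*b**3 + a*b - 2*a + b**6 - 2*b**3 → a*b**2 + a*b - 2*a + b**6 - 2*b**3 + b**2
  leading term a*b**2: subtract (-b)·f_1 from a*b**2 + a*b - 2*a + b**6 - 2*b**3 + b**2 → 2*a*b - 2*a + b**6 - 2*b**3 + b**2 + b
  leading term a*b: subtract (-2)·f_1 from 2*a*b - 2*a + b**6 - 2*b**3 + b**2 + b → b**6 - 2*b**3 + b**2 + b + 2
  leading term b**6: subtract (-b**2)·g_4 from b**6 - 2*b**3 + b**2 + b + 2 → b**5 - b**3 - b**2 + b + 2
  leading term b**5: subtract (-b)·g_4 from b**5 - b**3 - b**2 + b + 2 → b**4 - b**3 - b + 2
  leading term b**4: subtract (-1)·g_4 from b**4 - b**3 - b + 2 → 0
  remainder 0.

S(g_3,g_4): leading monomials are coprime, so the S-polynomial reduces to 0 (Buchberger's first criterion).
Every S-polynomial of the final basis reduces to 0, so we have a Gröbner basis.
Inter-reduce: drop elements whose leading term is divisible by another's, tail-reduce, and make monic.
Reduced Gröbner basis: {a + b**3 - 1, b**4 - b**3 - b + 2}.

Buchberger on the second generating set:
h_1 = 2*a*b + 2*a - b**3 - 1, LT = a*b.
h_2 = -a*b + a + 1, LT = a*b.

S(h_1,h_2): lcm = a*b. S = 2*a + 2*b**3 - 2.
  leading term a: no divisor's leading term divides it; move 2*a to the remainder.
  leading term b**3: no divisor's leading term divides it; move 2*b**3 to the remainder.
  leading term 1: no divisor's leading term divides it; move -2 to the remainder.
  remainder 2*a + 2*b**3 - 2 ≠ 0; add k_3 = 2*a + 2*b**3 - 2 to the basis.

S(h_1,k_3): lcm = a*b. S = a - b**4 + 2*b**3 + b + 2.
  leading term a: subtract (-2)·k_3 from a - b**4 + 2*b**3 + b + 2 → -b**4 + b**3 + b - 2
  leading term b**4: no divisor's leading term divides it; move -b**4 to the remainder.
  leading term b**3: no divisor's leading term divides it; move b**3 to the remainder.
  leading term b: no divisor's leading term divides it; move b to the remainder.
  leading term 1: no divisor's leading term divides it; move -2 to the remainder.
  remainder -b**4 + b**3 + b - 2 ≠ 0; add k_4 = -b**4 + b**3 + b - 2 to the basis.

S(h_2,k_3): lcm = a*b. S = -a - b**4 + b - 1.
  leading term a: subtract (2)·k_3 from -a - b**4 + b - 1 → -b**4 + b**3 + b - 2
  leading term b**4: subtract (1)·k_4 from -b**4 + b**3 + b - 2 → 0
  remainder 0.

S(h_1,k_4): lcm = a*b**4. S = 2*a*b**3 + a*b - 2*a + 2*b**6 + 2*b**3.
  leading term a*b**3: subtract (b**2)·h_1 from 2*a*b**3 + a*b - 2*a + 2*b**6 + 2*b**3 → -2*a*b**2 + a*b - 2*a + 2*b**6 + b**5 + 2*b**3 + b**2
  leading term a*b**2: subtract (-b)·h_1 from -2*a*b**2 + a*b - 2*a + 2*b**6 + b**5 + 2*b**3 + b**2 → -2*a*b - 2*a + 2*b**6 + b**5 - b**4 + 2*b**3 + b**2 - b
  leading term a*b: subtract (-1)·h_1 from -2*a*b - 2*a + 2*b**6 + b**5 - b**4 + 2*b**3 + b**2 - b → 2*b**6 + b**5 - b**4 + b**3 + b**2 - b - 1
  leading term b**6: subtract (-2*b**2)·k_4 from 2*b**6 + b**5 - b**4 + b**3 + b**2 - b - 1 → -2*b**5 - b**4 - 2*b**3 + 2*b**2 - b - 1
  leading term b**5: subtract (2*b)·k_4 from -2*b**5 - b**4 - 2*b**3 + 2*b**2 - b - 1 → 2*b**4 - 2*b**3 - 2*b - 1
  leading term b**4: subtract (-2)·k_4 from 2*b**4 - 2*b**3 - 2*b - 1 → 0
  remainder 0.

S(h_2,k_4): lcm = a*b**4. S = a*b - 2*a - b**3.
  leading term a*b: subtract (-2)·h_1 from a*b - 2*a - b**3 → 2*a + 2*b**3 - 2
  leading term a: subtract (1)·k_3 from 2*a + 2*b**3 - 2 → 0
  remainder 0.

S(k_3,k_4): leading monomials are coprime, so the S-polynomial reduces to 0 (Buchberger's first criterion).
Every S-polynomial of the final basis reduces to 0, so we have a Gröbner basis.
Inter-reduce: drop elements whose leading term is divisible by another's, tail-reduce, and make monic.
Reduced Gröbner basis: {a + b**3 - 1, b**4 - b**3 - b + 2}.

The two bases agree; hence the ideals are identical.

Yes, the ideals are equal.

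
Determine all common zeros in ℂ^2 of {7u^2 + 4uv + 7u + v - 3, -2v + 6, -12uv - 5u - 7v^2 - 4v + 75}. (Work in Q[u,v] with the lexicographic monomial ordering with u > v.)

{(0, 3)}

Compute a lex Gröbner basis by Buchberger's algorithm.
f_1 = 7u^2 + 4uv + 7u + v - 3, LT = u^2.
f_2 = -2v + 6, LT = v.
f_3 = -12uv - 5u - 7v^2 - 4v + 75, LT = uv.

S(f_1,f_3): lcm = u^2v. S = -5/12u^2 - 1/84uv^2 + 2/3uv + 25/4u + 1/7v^2 - 3/7v.
  leading term u^2: subtract (-5/84)·f_1 from -5/12u^2 - 1/84uv^2 + 2/3uv + 25/4u + 1/7v^2 - 3/7v → -1/84uv^2 + 19/21uv + 20/3u + 1/7v^2 - 31/84v - 5/28
  leading term uv^2: subtract (1/168uv)·f_2 from -1/84uv^2 + 19/21uv + 20/3u + 1/7v^2 - 31/84v - 5/28 → 73/84uv + 20/3u + 1/7v^2 - 31/84v - 5/28
  leading term uv: subtract (-73/168u)·f_2 from 73/84uv + 20/3u + 1/7v^2 - 31/84v - 5/28 → 779/84u + 1/7v^2 - 31/84v - 5/28
  leading term u: no divisor's leading term divides it; move 779/84u to the remainder.
  leading term v^2: subtract (-1/14v)·f_2 from 1/7v^2 - 31/84v - 5/28 → 5/84v - 5/28
  leading term v: subtract (-5/168)·f_2 from 5/84v - 5/28 → 0
  remainder 779/84u ≠ 0; add h_4 = 779/84u to the basis.

The other S-polynomials (S(f_1,f_2), S(f_2,f_3), S(f_1,h_4), S(f_2,h_4), S(f_3,h_4)) all reduce to 0 modulo the current basis, so we have a Gröbner basis.
Inter-reduce: drop elements whose leading term is divisible by another's, tail-reduce, and make monic.
Reduced Gröbner basis: {u, v - 3}.

Since the basis is lex-ordered, v - 3 is univariate in v. Its roots are {3}. Back-substituting each root into the other basis elements fixes the other coordinates.
  v = 3: the earlier basis element becomes u = 0, giving u = 0 — point (0, 3).
Check: every point annihilates each of the original generators.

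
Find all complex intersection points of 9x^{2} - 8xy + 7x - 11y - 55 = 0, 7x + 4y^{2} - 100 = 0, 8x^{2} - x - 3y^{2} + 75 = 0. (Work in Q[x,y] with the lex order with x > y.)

Compute a lex Gröbner basis by Buchberger's algorithm.
f_1 = 9x^{2} - 8xy + 7x - 11y - 55, LT = x^{2}.
f_2 = 7x + 4y^{2} - 100, LT = x.
f_3 = 8x^{2} - x - 3y^{2} + 75, LT = x^{2}.

S(f_1,f_2): lcm = x^{2}. S = -\tfrac{4}{7}xy^{2} - \tfrac{8}{9}xy + \tfrac{949}{63}x - \tfrac{11}{9}y - \tfrac{55}{9}.
  leading term xy^{2}: subtract (-\tfrac{4}{49}y^{2})·f_2 from -\tfrac{4}{7}xy^{2} - \tfrac{8}{9}xy + \tfrac{949}{63}x - \tfrac{11}{9}y - \tfrac{55}{9} → -\tfrac{8}{9}xy + \tfrac{949}{63}x + \tfrac{16}{49}y^{4} - \tfrac{400}{49}y^{2} - \tfrac{11}{9}y - \tfrac{55}{9}
  leading term xy: subtract (-\tfrac{8}{63}y)·f_2 from -\tfrac{8}{9}xy + \tfrac{949}{63}x + \tfrac{16}{49}y^{4} - \tfrac{400}{49}y^{2} - \tfrac{11}{9}y - \tfrac{55}{9} → \tfrac{949}{63}x + \tfrac{16}{49}y^{4} + \tfrac{32}{63}y^{3} - \tfrac{400}{49}y^{2} - \tfrac{877}{63}y - \tfrac{55}{9}
  leading term x: subtract (\tfrac{949}{441})·f_2 from \tfrac{949}{63}x + \tfrac{16}{49}y^{4} + \tfrac{32}{63}y^{3} - \tfrac{400}{49}y^{2} - \tfrac{877}{63}y - \tfrac{55}{9} → \tfrac{16}{49}y^{4} + \tfrac{32}{63}y^{3} - \tfrac{7396}{441}y^{2} - \tfrac{877}{63}y + \tfrac{10245}{49}
  leading term y^{4}: no divisor's leading term divides it; move \tfrac{16}{49}y^{4} to the remainder.
  leading term y^{3}: no divisor's leading term divides it; move \tfrac{32}{63}y^{3} to the remainder.
  leading term y^{2}: no divisor's leading term divides it; move -\tfrac{7396}{441}y^{2} to the remainder.
  leading term y: no divisor's leading term divides it; move -\tfrac{877}{63}y to the remainder.
  leading term 1: no divisor's leading term divides it; move \tfrac{10245}{49} to the remainder.
  remainder \tfrac{16}{49}y^{4} + \tfrac{32}{63}y^{3} - \tfrac{7396}{441}y^{2} - \tfrac{877}{63}y + \tfrac{10245}{49} ≠ 0; add h_4 = \tfrac{16}{49}y^{4} + \tfrac{32}{63}y^{3} - \tfrac{7396}{441}y^{2} - \tfrac{877}{63}y + \tfrac{10245}{49} to the basis.

S(f_1,f_3): lcm = x^{2}. S = -\tfrac{8}{9}xy + \tfrac{65}{72}x + \tfrac{3}{8}y^{2} - \tfrac{11}{9}y - \tfrac{1115}{72}.
  leading term xy: subtract (-\tfrac{8}{63}y)·f_2 from -\tfrac{8}{9}xy + \tfrac{65}{72}x + \tfrac{3}{8}y^{2} - \tfrac{11}{9}y - \tfrac{1115}{72} → \tfrac{65}{72}x + \tfrac{32}{63}y^{3} + \tfrac{3}{8}y^{2} - \tfrac{877}{63}y - \tfrac{1115}{72}
  leading term x: subtract (\tfrac{65}{504})·f_2 from \tfrac{65}{72}x + \tfrac{32}{63}y^{3} + \tfrac{3}{8}y^{2} - \tfrac{877}{63}y - \tfrac{1115}{72} → \tfrac{32}{63}y^{3} - \tfrac{71}{504}y^{2} - \tfrac{877}{63}y - \tfrac{145}{56}
  leading term y^{3}: no divisor's leading term divides it; move \tfrac{32}{63}y^{3} to the remainder.
  leading term y^{2}: no divisor's leading term divides it; move -\tfrac{71}{504}y^{2} to the remainder.
  leading term y: no divisor's leading term divides it; move -\tfrac{877}{63}y to the remainder.
  leading term 1: no divisor's leading term divides it; move -\tfrac{145}{56} to the remainder.
  remainder \tfrac{32}{63}y^{3} - \tfrac{71}{504}y^{2} - \tfrac{877}{63}y - \tfrac{145}{56} ≠ 0; add h_5 = \tfrac{32}{63}y^{3} - \tfrac{71}{504}y^{2} - \tfrac{877}{63}y - \tfrac{145}{56} to the basis.

S(h_4,h_5): lcm = y^{4}. S = \tfrac{4223}{2304}y^{3} - \tfrac{6899}{288}y^{2} - \tfrac{86479}{2304}y + \tfrac{10245}{16}.
  leading term y^{3}: subtract (\tfrac{29561}{8192})·h_5 from \tfrac{4223}{2304}y^{3} - \tfrac{6899}{288}y^{2} - \tfrac{86479}{2304}y + \tfrac{10245}{16} → -\tfrac{1536591}{65536}y^{2} + \tfrac{104027}{8192}y + \tfrac{42575855}{65536}
  leading term y^{2}: no divisor's leading term divides it; move -\tfrac{1536591}{65536}y^{2} to the remainder.
  leading term y: no divisor's leading term divides it; move \tfrac{104027}{8192}y to the remainder.
  leading term 1: no divisor's leading term divides it; move \tfrac{42575855}{65536} to the remainder.
  remainder -\tfrac{1536591}{65536}y^{2} + \tfrac{104027}{8192}y + \tfrac{42575855}{65536} ≠ 0; add h_6 = -\tfrac{1536591}{65536}y^{2} + \tfrac{104027}{8192}y + \tfrac{42575855}{65536} to the basis.

S(h_4,h_6): lcm = y^{4}. S = \tfrac{197294}{94077}y^{3} - \tfrac{8900857}{376308}y^{2} - \tfrac{6139}{144}y + \tfrac{10245}{16}.
  leading term y^{3}: subtract (\tfrac{690529}{167248})·h_5 from \tfrac{197294}{94077}y^{3} - \tfrac{8900857}{376308}y^{2} - \tfrac{6139}{144}y + \tfrac{10245}{16} → -\tfrac{92607829}{4013952}y^{2} + \tfrac{1861871}{125436}y + \tfrac{871031695}{1337984}
  leading term y^{2}: subtract (\tfrac{47415208448}{48185957169})·h_6 from -\tfrac{92607829}{4013952}y^{2} + \tfrac{1861871}{125436}y + \tfrac{871031695}{1337984} → \tfrac{36939229789}{15734190096}y + \tfrac{184696148945}{15734190096}
  leading term y: no divisor's leading term divides it; move \tfrac{36939229789}{15734190096}y to the remainder.
  leading term 1: no divisor's leading term divides it; move \tfrac{184696148945}{15734190096} to the remainder.
  remainder \tfrac{36939229789}{15734190096}y + \tfrac{184696148945}{15734190096} ≠ 0; add h_7 = \tfrac{36939229789}{15734190096}y + \tfrac{184696148945}{15734190096} to the basis.

The other S-polynomials (S(f_2,f_3), S(f_1,h_4), S(f_2,h_4), S(f_3,h_4), S(f_1,h_5), S(f_2,h_5), S(f_3,h_5), S(f_1,h_6), S(f_2,h_6), S(f_3,h_6), S(h_5,h_6), S(f_1,h_7), S(f_2,h_7), S(f_3,h_7), S(h_4,h_7), S(h_5,h_7), S(h_6,h_7)) all reduce to 0 modulo the current basis, so we have a Gröbner basis.
Inter-reduce: drop elements whose leading term is divisible by another's, tail-reduce, and make monic.
Reduced Gröbner basis: {x, y + 5}.

From the last basis element, y + 5 = 0, so y takes values in {-5}. Each choice, substituted upward through the basis, yields the corresponding point(s) of the solution set.
  y = -5: the earlier basis element becomes x = 0, giving x = 0 — point (0, -5).
Substituting each solution back into the original system confirms all equations vanish.
A lex Gröbner basis triangularizes the system, enabling back-substitution.

{(0, -5)}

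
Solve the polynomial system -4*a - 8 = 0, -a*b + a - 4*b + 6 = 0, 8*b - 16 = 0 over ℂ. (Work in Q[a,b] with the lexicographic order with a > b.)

{(-2, 2)}

Compute a lex Gröbner basis by Buchberger's algorithm.
f_1 = -4*a - 8, LT = a.
f_2 = -a*b + a - 4*b + 6, LT = a*b.
f_3 = 8*b - 16, LT = b.

The S-polynomials (S(f_1,f_2), S(f_1,f_3), S(f_2,f_3)) all reduce to 0 modulo the current basis, so we have a Gröbner basis.
Inter-reduce: drop elements whose leading term is divisible by another's, tail-reduce, and make monic.
Reduced Gröbner basis: {a + 2, b - 2}.

A lex Gröbner basis eliminates variables successively. Here b - 2 depends only on b, with roots {2}; lifting each root through the earlier basis elements recovers the full solutions.
  b = 2: the earlier basis element becomes a + 2 = 0, giving a = -2 — point (-2, 2).
Each listed point satisfies every original equation (direct substitution).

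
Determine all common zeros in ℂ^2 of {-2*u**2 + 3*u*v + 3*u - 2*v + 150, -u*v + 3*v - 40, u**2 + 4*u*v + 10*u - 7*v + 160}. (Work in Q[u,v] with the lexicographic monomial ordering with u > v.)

Compute a lex Gröbner basis by Buchberger's algorithm.
f_1 = -2*u**2 + 3*u*v + 3*u - 2*v + 150, LT = u**2.
f_2 = -u*v + 3*v - 40, LT = u*v.
f_3 = u**2 + 4*u*v + 10*u - 7*v + 160, LT = u**2.

S(f_1,f_2): lcm = u**2*v. S = -3/2*u*v**2 + 3/2*u*v - 40*u + v**2 - 75*v.
  reduce S modulo (f_1, f_2, f_3):
  remainder -40*u - 7/2*v**2 - 21/2*v - 60 ≠ 0; add h_4 = -40*u - 7/2*v**2 - 21/2*v - 60 to the basis.

S(f_1,f_3): lcm = u**2. S = -11/2*u*v - 23/2*u + 8*v - 235.
  reduce S modulo (f_1, f_2, f_3, h_4):
  remainder 161/160*v**2 - 877/160*v + 9/4 ≠ 0; add h_5 = 161/160*v**2 - 877/160*v + 9/4 to the basis.

S(f_2,f_3): lcm = u**2*v. S = -4*u*v**2 - 13*u*v + 40*u + 7*v**2 - 160*v.
  reduce S modulo (f_1, f_2, f_3, h_4, h_5):
  remainder -15424/161*v + 77120/161 ≠ 0; add h_6 = -15424/161*v + 77120/161 to the basis.

The other S-polynomials (S(f_1,h_4), S(f_2,h_4), S(f_3,h_4), S(f_1,h_5), S(f_2,h_5), S(f_3,h_5), S(h_4,h_5), S(f_1,h_6), S(f_2,h_6), S(f_3,h_6), S(h_4,h_6), S(h_5,h_6)) all reduce to 0 modulo the current basis, so we have a Gröbner basis.
Inter-reduce: drop elements whose leading term is divisible by another's, tail-reduce, and make monic.
Reduced Gröbner basis: {u + 5, v - 5}.

A lex Gröbner basis eliminates variables successively. Here v - 5 depends only on v, with roots {5}; lifting each root through the earlier basis elements recovers the full solutions.
  v = 5: the earlier basis element becomes u + 5 = 0, giving u = -5 — point (-5, 5).
This is the nonlinear analogue of row-reducing a linear system.

{(-5, 5)}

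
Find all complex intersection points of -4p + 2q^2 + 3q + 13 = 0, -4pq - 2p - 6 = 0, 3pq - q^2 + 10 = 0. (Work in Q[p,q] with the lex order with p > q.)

{(3, -1)}

Compute a lex Gröbner basis by Buchberger's algorithm.
f_1 = -4p + 2q^2 + 3q + 13, LT = p.
f_2 = -4pq - 2p - 6, LT = pq.
f_3 = 3pq - q^2 + 10, LT = pq.

S(f_1,f_2): lcm = pq. S = -1/2p - 1/2q^3 - 3/4q^2 - 13/4q - 3/2.
  leading term p: subtract (1/8)·f_1 from -1/2p - 1/2q^3 - 3/4q^2 - 13/4q - 3/2 → -1/2q^3 - q^2 - 29/8q - 25/8
  leading term q^3: no divisor's leading term divides it; move -1/2q^3 to the remainder.
  leading term q^2: no divisor's leading term divides it; move -q^2 to the remainder.
  leading term q: no divisor's leading term divides it; move -29/8q to the remainder.
  leading term 1: no divisor's leading term divides it; move -25/8 to the remainder.
  remainder -1/2q^3 - q^2 - 29/8q - 25/8 ≠ 0; add h_4 = -1/2q^3 - q^2 - 29/8q - 25/8 to the basis.

S(f_1,f_3): lcm = pq. S = -1/2q^3 - 5/12q^2 - 13/4q - 10/3.
  leading term q^3: subtract (1)·h_4 from -1/2q^3 - 5/12q^2 - 13/4q - 10/3 → 7/12q^2 + 3/8q - 5/24
  leading term q^2: no divisor's leading term divides it; move 7/12q^2 to the remainder.
  leading term q: no divisor's leading term divides it; move 3/8q to the remainder.
  leading term 1: no divisor's leading term divides it; move -5/24 to the remainder.
  remainder 7/12q^2 + 3/8q - 5/24 ≠ 0; add h_5 = 7/12q^2 + 3/8q - 5/24 to the basis.

S(f_3,h_4): lcm = pq^3. S = -2pq^2 - 29/4pq - 25/4p - 1/3q^4 + 10/3q^2.
  leading term pq^2: subtract (1/2q^2)·f_1 from -2pq^2 - 29/4pq - 25/4p - 1/3q^4 + 10/3q^2 → -29/4pq - 25/4p - 4/3q^4 - 3/2q^3 - 19/6q^2
  leading term pq: subtract (29/16q)·f_1 from -29/4pq - 25/4p - 4/3q^4 - 3/2q^3 - 19/6q^2 → -25/4p - 4/3q^4 - 41/8q^3 - 413/48q^2 - 377/16q
  leading term p: subtract (25/16)·f_1 from -25/4p - 4/3q^4 - 41/8q^3 - 413/48q^2 - 377/16q → -4/3q^4 - 41/8q^3 - 563/48q^2 - 113/4q - 325/16
  leading term q^4: subtract (8/3q)·h_4 from -4/3q^4 - 41/8q^3 - 563/48q^2 - 113/4q - 325/16 → -59/24q^3 - 33/16q^2 - 239/12q - 325/16
  leading term q^3: subtract (59/12)·h_4 from -59/24q^3 - 33/16q^2 - 239/12q - 325/16 → 137/48q^2 - 67/32q - 475/96
  leading term q^2: subtract (137/28)·h_5 from 137/48q^2 - 67/32q - 475/96 → -55/14q - 55/14
  leading term q: no divisor's leading term divides it; move -55/14q to the remainder.
  leading term 1: no divisor's leading term divides it; move -55/14 to the remainder.
  remainder -55/14q - 55/14 ≠ 0; add h_6 = -55/14q - 55/14 to the basis.

The other S-polynomials (S(f_2,f_3), S(f_1,h_4), S(f_2,h_4), S(f_1,h_5), S(f_2,h_5), S(f_3,h_5), S(h_4,h_5), S(f_1,h_6), S(f_2,h_6), S(f_3,h_6), S(h_4,h_6), S(h_5,h_6)) all reduce to 0 modulo the current basis, so we have a Gröbner basis.
Inter-reduce: drop elements whose leading term is divisible by another's, tail-reduce, and make monic.
Reduced Gröbner basis: {p - 3, q + 1}.

A lex Gröbner basis eliminates variables successively. Here q + 1 depends only on q, with roots {-1}; lifting each root through the earlier basis elements recovers the full solutions.
  q = -1: the earlier basis element becomes p - 3 = 0, giving p = 3 — point (3, -1).
Each listed point satisfies every original equation (direct substitution).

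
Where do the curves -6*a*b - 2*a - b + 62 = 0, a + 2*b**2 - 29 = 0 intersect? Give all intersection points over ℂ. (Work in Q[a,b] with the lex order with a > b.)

{(-3, -4), (11*sqrt(118)/9 + 283/18, 11/6 - sqrt(118)/6), (283/18 - 11*sqrt(118)/9, sqrt(118)/6 + 11/6)}

Compute a lex Gröbner basis by Buchberger's algorithm.
f_1 = -6*a*b - 2*a - b + 62, LT = a*b.
f_2 = a + 2*b**2 - 29, LT = a.

S(f_1,f_2): lcm = a*b. S = 1/3*a - 2*b**3 + 175/6*b - 31/3.
  reduce S modulo (f_1, f_2):
  remainder -2*b**3 - 2/3*b**2 + 175/6*b - 2/3 ≠ 0; add h_3 = -2*b**3 - 2/3*b**2 + 175/6*b - 2/3 to the basis.

The other S-polynomials (S(f_1,h_3), S(f_2,h_3)) all reduce to 0 modulo the current basis, so we have a Gröbner basis.
Inter-reduce: drop elements whose leading term is divisible by another's, tail-reduce, and make monic.
Reduced Gröbner basis: {a + 2*b**2 - 29, b**3 + 1/3*b**2 - 175/12*b + 1/3}.

From the last basis element, b**3 + 1/3*b**2 - 175/12*b + 1/3 = 0, so b takes values in {-4, 11/6 - sqrt(118)/6, sqrt(118)/6 + 11/6}. Each choice, substituted upward through the basis, yields the corresponding point(s) of the solution set.
  b = -4: the earlier basis element becomes a + 3 = 0, giving a = -3 — point (-3, -4).
  b = 11/6 - sqrt(118)/6: the earlier basis element becomes a - 283/18 - 11*sqrt(118)/9 = 0, giving a = 11*sqrt(118)/9 + 283/18 — point (11*sqrt(118)/9 + 283/18, 11/6 - sqrt(118)/6).
  b = sqrt(118)/6 + 11/6: the earlier basis element becomes a - 283/18 + 11*sqrt(118)/9 = 0, giving a = 283/18 - 11*sqrt(118)/9 — point (283/18 - 11*sqrt(118)/9, sqrt(118)/6 + 11/6).
This is the nonlinear analogue of row-reducing a linear system.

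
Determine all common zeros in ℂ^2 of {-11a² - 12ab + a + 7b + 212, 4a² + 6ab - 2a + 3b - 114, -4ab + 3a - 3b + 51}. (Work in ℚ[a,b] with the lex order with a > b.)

Compute a lex Gröbner basis by Buchberger's algorithm.
f_1 = -11a² - 12ab + a + 7b + 212, LT = a².
f_2 = 4a² + 6ab - 2a + 3b - 114, LT = a².
f_3 = -4ab + 3a - 3b + 51, LT = ab.

S(f_1,f_2): lcm = a². S = -9/22ab + 9/22a - 61/44b + 203/22.
  reduce S modulo (f_1, f_2, f_3):
  remainder 9/88a - 95/88b + 353/88 ≠ 0; add h_4 = 9/88a - 95/88b + 353/88 to the basis.

S(f_1,f_3): lcm = a²b. S = ¾a² + 12/11ab² - 37/44ab + 51/4a - 7/11b² - 212/11b.
  reduce S modulo (f_1, f_2, f_3, h_4):
  remainder -16/11b² + 32839/264b - 31303/66 ≠ 0; add h_5 = -16/11b² + 32839/264b - 31303/66 to the basis.

S(f_2,f_3): lcm = a²b. S = ¾a² + 3/2ab² - 5/4ab + 51/4a + ¾b² - 57/2b.
  reduce S modulo (f_1, f_2, f_3, h_4, h_5):
  remainder 269035/3072b - 269035/768 ≠ 0; add h_6 = 269035/3072b - 269035/768 to the basis.

The other S-polynomials (S(f_1,h_4), S(f_2,h_4), S(f_3,h_4), S(f_1,h_5), S(f_2,h_5), S(f_3,h_5), S(h_4,h_5), S(f_1,h_6), S(f_2,h_6), S(f_3,h_6), S(h_4,h_6), S(h_5,h_6)) all reduce to 0 modulo the current basis, so we have a Gröbner basis.
Inter-reduce: drop elements whose leading term is divisible by another's, tail-reduce, and make monic.
Reduced Gröbner basis: {a - 3, b - 4}.

The lex basis is triangular: the last element involves only b. Solving b - 4 = 0 gives b ∈ {4}; substituting each value into the earlier elements determines the remaining variables.
  b = 4: the earlier basis element becomes a - 3 = 0, giving a = 3 — point (3, 4).

{(3, 4)}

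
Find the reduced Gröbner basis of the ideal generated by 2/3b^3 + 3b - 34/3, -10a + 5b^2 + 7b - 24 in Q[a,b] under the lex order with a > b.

f_1 = 2/3b^3 + 3b - 34/3, LT = b^3.
f_2 = -10a + 5b^2 + 7b - 24, LT = a.

The S-polynomials (S(f_1,f_2)) all reduce to 0 modulo the current basis, so we have a Gröbner basis.

G = {a - 1/2b^2 - 7/10b + 12/5, b^3 + 9/2b - 17}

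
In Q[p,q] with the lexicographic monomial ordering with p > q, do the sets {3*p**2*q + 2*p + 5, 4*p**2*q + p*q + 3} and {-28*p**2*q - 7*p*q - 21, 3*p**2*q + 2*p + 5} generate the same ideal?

Yes, the ideals are equal.

Two ideals are equal iff their reduced Gröbner bases coincide (the reduced basis is unique for a fixed ordering).
Buchberger on the first generating set:
f_1 = 3*p**2*q + 2*p + 5, LT = p**2*q.
f_2 = 4*p**2*q + p*q + 3, LT = p**2*q.

S(f_1,f_2): lcm = p**2*q. S = -1/4*p*q + 2/3*p + 11/12.
  reduce S modulo (f_1, f_2):
  remainder -1/4*p*q + 2/3*p + 11/12 ≠ 0; add g_3 = -1/4*p*q + 2/3*p + 11/12 to the basis.

S(f_1,g_3): lcm = p**2*q. S = 8/3*p**2 + 13/3*p + 5/3.
  reduce S modulo (f_1, f_2, g_3):
  remainder 8/3*p**2 + 13/3*p + 5/3 ≠ 0; add g_4 = 8/3*p**2 + 13/3*p + 5/3 to the basis.

S(f_1,g_4): lcm = p**2*q. S = -13/8*p*q + 2/3*p - 5/8*q + 5/3.
  reduce S modulo (f_1, f_2, g_3, g_4):
  remainder -11/3*p - 5/8*q - 103/24 ≠ 0; add g_5 = -11/3*p - 5/8*q - 103/24 to the basis.

S(g_3,g_5): lcm = p*q. S = -8/3*p - 15/88*q**2 - 103/88*q - 11/3.
  reduce S modulo (f_1, f_2, g_3, g_4, g_5):
  remainder -15/88*q**2 - 63/88*q - 6/11 ≠ 0; add g_6 = -15/88*q**2 - 63/88*q - 6/11 to the basis.

The other S-polynomials (S(f_2,g_3), S(f_2,g_4), S(g_3,g_4), S(f_1,g_5), S(f_2,g_5), S(g_4,g_5), S(f_1,g_6), S(f_2,g_6), S(g_3,g_6), S(g_4,g_6), S(g_5,g_6)) all reduce to 0 modulo the current basis, so we have a Gröbner basis.
Inter-reduce: drop elements whose leading term is divisible by another's, tail-reduce, and make monic.
Reduced Gröbner basis: {p + 15/88*q + 103/88, q**2 + 21/5*q + 16/5}.

Buchberger on the second generating set:
h_1 = -28*p**2*q - 7*p*q - 21, LT = p**2*q.
h_2 = 3*p**2*q + 2*p + 5, LT = p**2*q.

S(h_1,h_2): lcm = p**2*q. S = 1/4*p*q - 2/3*p - 11/12.
  reduce S modulo (h_1, h_2):
  remainder 1/4*p*q - 2/3*p - 11/12 ≠ 0; add k_3 = 1/4*p*q - 2/3*p - 11/12 to the basis.

S(h_1,k_3): lcm = p**2*q. S = 8/3*p**2 + 1/4*p*q + 11/3*p + 3/4.
  reduce S modulo (h_1, h_2, k_3):
  remainder 8/3*p**2 + 13/3*p + 5/3 ≠ 0; add k_4 = 8/3*p**2 + 13/3*p + 5/3 to the basis.

S(h_1,k_4): lcm = p**2*q. S = -11/8*p*q - 5/8*q + 3/4.
  reduce S modulo (h_1, h_2, k_3, k_4):
  remainder -11/3*p - 5/8*q - 103/24 ≠ 0; add k_5 = -11/3*p - 5/8*q - 103/24 to the basis.

S(k_3,k_5): lcm = p*q. S = -8/3*p - 15/88*q**2 - 103/88*q - 11/3.
  reduce S modulo (h_1, h_2, k_3, k_4, k_5):
  remainder -15/88*q**2 - 63/88*q - 6/11 ≠ 0; add k_6 = -15/88*q**2 - 63/88*q - 6/11 to the basis.

The other S-polynomials (S(h_2,k_3), S(h_2,k_4), S(k_3,k_4), S(h_1,k_5), S(h_2,k_5), S(k_4,k_5), S(h_1,k_6), S(h_2,k_6), S(k_3,k_6), S(k_4,k_6), S(k_5,k_6)) all reduce to 0 modulo the current basis, so we have a Gröbner basis.
Inter-reduce: drop elements whose leading term is divisible by another's, tail-reduce, and make monic.
Reduced Gröbner basis: {p + 15/88*q + 103/88, q**2 + 21/5*q + 16/5}.

The two bases agree; hence the ideals are identical.
The same test decides containment: I ⊆ J iff every generator of I reduces to 0 modulo a Gröbner basis of J.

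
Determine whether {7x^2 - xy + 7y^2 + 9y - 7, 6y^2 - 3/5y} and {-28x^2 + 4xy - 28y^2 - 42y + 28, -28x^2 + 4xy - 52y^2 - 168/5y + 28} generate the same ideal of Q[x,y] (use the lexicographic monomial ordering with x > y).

Two ideals are equal iff their reduced Gröbner bases coincide (the reduced basis is unique for a fixed ordering).
Buchberger on the first generating set:
f_1 = 7x^2 - xy + 7y^2 + 9y - 7, LT = x^2.
f_2 = 6y^2 - 3/5y, LT = y^2.

The S-polynomials (S(f_1,f_2)) all reduce to 0 modulo the current basis, so we have a Gröbner basis.
Inter-reduce: drop elements whose leading term is divisible by another's, tail-reduce, and make monic.
Reduced Gröbner basis: {x^2 - 1/7xy + 97/70y - 1, y^2 - 1/10y}.

Buchberger on the second generating set:
h_1 = -28x^2 + 4xy - 28y^2 - 42y + 28, LT = x^2.
h_2 = -28x^2 + 4xy - 52y^2 - 168/5y + 28, LT = x^2.

S(h_1,h_2): lcm = x^2. S = -6/7y^2 + 3/10y.
  leading term y^2: no divisor's leading term divides it; move -6/7y^2 to the remainder.
  leading term y: no divisor's leading term divides it; move 3/10y to the remainder.
  remainder -6/7y^2 + 3/10y ≠ 0; add k_3 = -6/7y^2 + 3/10y to the basis.

The other S-polynomials (S(h_1,k_3), S(h_2,k_3)) all reduce to 0 modulo the current basis, so we have a Gröbner basis.
Inter-reduce: drop elements whose leading term is divisible by another's, tail-reduce, and make monic.
Reduced Gröbner basis: {x^2 - 1/7xy + 37/20y - 1, y^2 - 7/20y}.

Since the reduced bases disagree, the two ideals are not the same.

No, the ideals differ.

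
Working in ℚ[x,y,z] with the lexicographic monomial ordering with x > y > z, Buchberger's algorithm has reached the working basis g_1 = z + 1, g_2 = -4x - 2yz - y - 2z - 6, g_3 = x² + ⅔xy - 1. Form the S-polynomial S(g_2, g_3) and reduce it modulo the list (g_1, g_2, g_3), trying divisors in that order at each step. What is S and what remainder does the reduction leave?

S(g_2, g_3) = ½xyz - 5/12xy + ½xz + 3/2x + 1; remainder on division = -11/48y² + 7/6y.

lcm(LM(g_2), LM(g_3)) = x².
S = (lcm/LT(g_2))·g_2 − (lcm/LT(g_3))·g_3 = ½xyz - 5/12xy + ½xz + 3/2x + 1.
Reduce S modulo (g_1, g_2, g_3) in that order:
  leading term xyz: subtract (½xy)·g_1 from ½xyz - 5/12xy + ½xz + 3/2x + 1 → -11/12xy + ½xz + 3/2x + 1
  leading term xy: subtract (11/48y)·g_2 from -11/12xy + ½xz + 3/2x + 1 → ½xz + 3/2x + 11/24y²z + 11/48y² + 11/24yz + 11/8y + 1
  leading term xz: subtract (½x)·g_1 from ½xz + 3/2x + 11/24y²z + 11/48y² + 11/24yz + 11/8y + 1 → x + 11/24y²z + 11/48y² + 11/24yz + 11/8y + 1
  leading term x: subtract (-¼)·g_2 from x + 11/24y²z + 11/48y² + 11/24yz + 11/8y + 1 → 11/24y²z + 11/48y² - 1/24yz + 9/8y - ½z - ½
  leading term y²z: subtract (11/24y²)·g_1 from 11/24y²z + 11/48y² - 1/24yz + 9/8y - ½z - ½ → -11/48y² - 1/24yz + 9/8y - ½z - ½
  leading term y²: no divisor's leading term divides it; move -11/48y² to the remainder.
  leading term yz: subtract (-1/24y)·g_1 from -1/24yz + 9/8y - ½z - ½ → 7/6y - ½z - ½
  leading term y: no divisor's leading term divides it; move 7/6y to the remainder.
  leading term z: subtract (-½)·g_1 from -½z - ½ → 0
The remainder -11/48y² + 7/6y is nonzero, so it would be added as the next basis element.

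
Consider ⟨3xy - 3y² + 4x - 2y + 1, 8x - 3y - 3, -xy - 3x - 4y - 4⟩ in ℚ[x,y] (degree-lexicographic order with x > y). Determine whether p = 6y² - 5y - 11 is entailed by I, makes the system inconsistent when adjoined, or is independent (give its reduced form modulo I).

First compute the reduced Gröbner basis of I by Buchberger's algorithm.
f_1 = 3xy - 3y² + 4x - 2y + 1, LT = xy.
f_2 = 8x - 3y - 3, LT = x.
f_3 = -xy - 3x - 4y - 4, LT = xy.

S(f_1,f_2): lcm = xy. S = -⅝y² + 4/3x - 7/24y + ⅓.
  leading term y²: no divisor's leading term divides it; move -⅝y² to the remainder.
  leading term x: subtract (⅙)·f_2 from 4/3x - 7/24y + ⅓ → 5/24y + ⅚
  leading term y: no divisor's leading term divides it; move 5/24y to the remainder.
  leading term 1: no divisor's leading term divides it; move ⅚ to the remainder.
  remainder -⅝y² + 5/24y + ⅚ ≠ 0; add h_4 = -⅝y² + 5/24y + ⅚ to the basis.

S(f_1,f_3): lcm = xy. S = -y² - 5/3x - 14/3y - 11/3.
  leading term y²: subtract (8/5)·h_4 from -y² - 5/3x - 14/3y - 11/3 → -5/3x - 5y - 5
  leading term x: subtract (-5/24)·f_2 from -5/3x - 5y - 5 → -45/8y - 45/8
  leading term y: no divisor's leading term divides it; move -45/8y to the remainder.
  leading term 1: no divisor's leading term divides it; move -45/8 to the remainder.
  remainder -45/8y - 45/8 ≠ 0; add h_5 = -45/8y - 45/8 to the basis.

S(f_2,f_3): lcm = xy. S = -⅜y² - 3x - 35/8y - 4.
  leading term y²: subtract (⅗)·h_4 from -⅜y² - 3x - 35/8y - 4 → -3x - 9/2y - 9/2
  leading term x: subtract (-⅜)·f_2 from -3x - 9/2y - 9/2 → -45/8y - 45/8
  leading term y: subtract (1)·h_5 from -45/8y - 45/8 → 0
  remainder 0.

S(f_1,h_4): lcm = xy². S = -y³ + 5/3xy - ⅔y² + 4/3x + ⅓y.
  leading term y³: subtract (8/5y)·h_4 from -y³ + 5/3xy - ⅔y² + 4/3x + ⅓y → 5/3xy - y² + 4/3x - y
  leading term xy: subtract (5/9)·f_1 from 5/3xy - y² + 4/3x - y → ⅔y² - 8/9x + 1/9y - 5/9
  leading term y²: subtract (-16/15)·h_4 from ⅔y² - 8/9x + 1/9y - 5/9 → -8/9x + ⅓y + ⅓
  leading term x: subtract (-1/9)·f_2 from -8/9x + ⅓y + ⅓ → 0
  remainder 0.

S(f_2,h_4): leading monomials are coprime, so the S-polynomial reduces to 0 (Buchberger's first criterion).
S(f_3,h_4): lcm = xy². S = 10/3xy + 4y² + 4/3x + 4y.
  leading term xy: subtract (10/9)·f_1 from 10/3xy + 4y² + 4/3x + 4y → 22/3y² - 28/9x + 56/9y - 10/9
  leading term y²: subtract (-176/15)·h_4 from 22/3y² - 28/9x + 56/9y - 10/9 → -28/9x + 26/3y + 26/3
  leading term x: subtract (-7/18)·f_2 from -28/9x + 26/3y + 26/3 → 15/2y + 15/2
  leading term y: subtract (-4/3)·h_5 from 15/2y + 15/2 → 0
  remainder 0.

S(f_1,h_5): lcm = xy. S = -y² + ⅓x - ⅔y + ⅓.
  leading term y²: subtract (8/5)·h_4 from -y² + ⅓x - ⅔y + ⅓ → ⅓x - y - 1
  leading term x: subtract (1/24)·f_2 from ⅓x - y - 1 → -⅞y - ⅞
  leading term y: subtract (7/45)·h_5 from -⅞y - ⅞ → 0
  remainder 0.

S(f_2,h_5): leading monomials are coprime, so the S-polynomial reduces to 0 (Buchberger's first criterion).
S(f_3,h_5): lcm = xy. S = 2x + 4y + 4.
  leading term x: subtract (¼)·f_2 from 2x + 4y + 4 → 19/4y + 19/4
  leading term y: subtract (-38/45)·h_5 from 19/4y + 19/4 → 0
  remainder 0.

S(h_4,h_5): lcm = y². S = -4/3y - 4/3.
  leading term y: subtract (32/135)·h_5 from -4/3y - 4/3 → 0
  remainder 0.

Every S-polynomial of the final basis reduces to 0, so we have a Gröbner basis.
Inter-reduce: drop elements whose leading term is divisible by another's, tail-reduce, and make monic.
Reduced Gröbner basis: {x, y + 1}.
Label its elements g_1 = x, g_2 = y + 1.

Reduce p = 6y² - 5y - 11 modulo G:
  leading term y²: subtract (6y)·g_2 from 6y² - 5y - 11 → -11y - 11
  leading term y: subtract (-11)·g_2 from -11y - 11 → 0
  normal form = 0.
Since the normal form is 0, p ∈ I.

The remainder on division by a Gröbner basis is unique — it is the normal form.

6y² - 5y - 11 lies in I (it reduces to 0).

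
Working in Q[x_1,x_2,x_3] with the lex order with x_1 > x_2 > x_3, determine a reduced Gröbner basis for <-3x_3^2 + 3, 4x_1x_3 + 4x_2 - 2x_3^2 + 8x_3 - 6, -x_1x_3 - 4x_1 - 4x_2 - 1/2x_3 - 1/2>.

G = {x_1 - 9/14x_3 + 23/14, x_2 + 5/14x_3 - 19/14, x_3^2 - 1}

f_1 = -3x_3^2 + 3, LT = x_3^2.
f_2 = 4x_1x_3 + 4x_2 - 2x_3^2 + 8x_3 - 6, LT = x_1x_3.
f_3 = -x_1x_3 - 4x_1 - 4x_2 - 1/2x_3 - 1/2, LT = x_1x_3.

S(f_1,f_2): lcm = x_1x_3^2. S = -x_1 - x_2x_3 + 1/2x_3^3 - 2x_3^2 + 3/2x_3.
  leading term x_1: no divisor's leading term divides it; move -x_1 to the remainder.
  leading term x_2x_3: no divisor's leading term divides it; move -x_2x_3 to the remainder.
  leading term x_3^3: subtract (-1/6x_3)·f_1 from 1/2x_3^3 - 2x_3^2 + 3/2x_3 → -2x_3^2 + 2x_3
  leading term x_3^2: subtract (2/3)·f_1 from -2x_3^2 + 2x_3 → 2x_3 - 2
  leading term x_3: no divisor's leading term divides it; move 2x_3 to the remainder.
  leading term 1: no divisor's leading term divides it; move -2 to the remainder.
  remainder -x_1 - x_2x_3 + 2x_3 - 2 ≠ 0; add g_4 = -x_1 - x_2x_3 + 2x_3 - 2 to the basis.

S(f_1,f_3): lcm = x_1x_3^2. S = -4x_1x_3 - x_1 - 4x_2x_3 - 1/2x_3^2 - 1/2x_3.
  leading term x_1x_3: subtract (-1)·f_2 from -4x_1x_3 - x_1 - 4x_2x_3 - 1/2x_3^2 - 1/2x_3 → -x_1 - 4x_2x_3 + 4x_2 - 5/2x_3^2 + 15/2x_3 - 6
  leading term x_1: subtract (1)·g_4 from -x_1 - 4x_2x_3 + 4x_2 - 5/2x_3^2 + 15/2x_3 - 6 → -3x_2x_3 + 4x_2 - 5/2x_3^2 + 11/2x_3 - 4
  leading term x_2x_3: no divisor's leading term divides it; move -3x_2x_3 to the remainder.
  leading term x_2: no divisor's leading term divides it; move 4x_2 to the remainder.
  leading term x_3^2: subtract (5/6)·f_1 from -5/2x_3^2 + 11/2x_3 - 4 → 11/2x_3 - 13/2
  leading term x_3: no divisor's leading term divides it; move 11/2x_3 to the remainder.
  leading term 1: no divisor's leading term divides it; move -13/2 to the remainder.
  remainder -3x_2x_3 + 4x_2 + 11/2x_3 - 13/2 ≠ 0; add g_5 = -3x_2x_3 + 4x_2 + 11/2x_3 - 13/2 to the basis.

S(f_2,f_3): lcm = x_1x_3. S = -4x_1 - 3x_2 - 1/2x_3^2 + 3/2x_3 - 2.
  leading term x_1: subtract (4)·g_4 from -4x_1 - 3x_2 - 1/2x_3^2 + 3/2x_3 - 2 → 4x_2x_3 - 3x_2 - 1/2x_3^2 - 13/2x_3 + 6
  leading term x_2x_3: subtract (-4/3)·g_5 from 4x_2x_3 - 3x_2 - 1/2x_3^2 - 13/2x_3 + 6 → 7/3x_2 - 1/2x_3^2 + 5/6x_3 - 8/3
  leading term x_2: no divisor's leading term divides it; move 7/3x_2 to the remainder.
  leading term x_3^2: subtract (1/6)·f_1 from -1/2x_3^2 + 5/6x_3 - 8/3 → 5/6x_3 - 19/6
  leading term x_3: no divisor's leading term divides it; move 5/6x_3 to the remainder.
  leading term 1: no divisor's leading term divides it; move -19/6 to the remainder.
  remainder 7/3x_2 + 5/6x_3 - 19/6 ≠ 0; add g_6 = 7/3x_2 + 5/6x_3 - 19/6 to the basis.

The other S-polynomials (S(f_1,g_4), S(f_2,g_4), S(f_3,g_4), S(f_1,g_5), S(f_2,g_5), S(f_3,g_5), S(g_4,g_5), S(f_1,g_6), S(f_2,g_6), S(f_3,g_6), S(g_4,g_6), S(g_5,g_6)) all reduce to 0 modulo the current basis, so we have a Gröbner basis.
Inter-reduce: drop elements whose leading term is divisible by another's, tail-reduce, and make monic.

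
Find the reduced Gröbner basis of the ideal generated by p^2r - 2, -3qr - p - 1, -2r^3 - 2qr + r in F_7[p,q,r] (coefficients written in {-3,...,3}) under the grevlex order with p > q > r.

f_1 = p^2r - 2, LT = p^2r.
f_2 = -3qr - p - 1, LT = qr.
f_3 = -2r^3 - 2qr + r, LT = r^3.

S(f_1,f_2): lcm = p^2qr. S = 2p^3 + 2p^2 - 2q.
  leading term p^3: no divisor's leading term divides it; move 2p^3 to the remainder.
  leading term p^2: no divisor's leading term divides it; move 2p^2 to the remainder.
  leading term q: no divisor's leading term divides it; move -2q to the remainder.
  remainder 2p^3 + 2p^2 - 2q ≠ 0; add g_4 = 2p^3 + 2p^2 - 2q to the basis.

S(f_1,f_3): lcm = p^2r^3. S = -p^2qr - 3p^2r - 2r^2.
  leading term p^2qr: subtract (-q)·f_1 from -p^2qr - 3p^2r - 2r^2 → -3p^2r - 2r^2 - 2q
  leading term p^2r: subtract (-3)·f_1 from -3p^2r - 2r^2 - 2q → -2r^2 - 2q + 1
  leading term r^2: no divisor's leading term divides it; move -2r^2 to the remainder.
  leading term q: no divisor's leading term divides it; move -2q to the remainder.
  leading term 1: no divisor's leading term divides it; move 1 to the remainder.
  remainder -2r^2 - 2q + 1 ≠ 0; add g_5 = -2r^2 - 2q + 1 to the basis.

S(f_1,g_5): lcm = p^2r^2. S = -p^2q - 3p^2 - 2r.
  leading term p^2q: no divisor's leading term divides it; move -p^2q to the remainder.
  leading term p^2: no divisor's leading term divides it; move -3p^2 to the remainder.
  leading term r: no divisor's leading term divides it; move -2r to the remainder.
  remainder -p^2q - 3p^2 - 2r ≠ 0; add g_6 = -p^2q - 3p^2 - 2r to the basis.

S(f_2,g_5): lcm = qr^2. S = -q^2 - 2pr - 3q - 2r.
  leading term q^2: no divisor's leading term divides it; move -q^2 to the remainder.
  leading term pr: no divisor's leading term divides it; move -2pr to the remainder.
  leading term q: no divisor's leading term divides it; move -3q to the remainder.
  leading term r: no divisor's leading term divides it; move -2r to the remainder.
  remainder -q^2 - 2pr - 3q - 2r ≠ 0; add g_7 = -q^2 - 2pr - 3q - 2r to the basis.

The other S-polynomials (S(f_2,f_3), S(f_1,g_4), S(f_2,g_4), S(f_3,g_4), S(f_3,g_5), S(g_4,g_5), S(f_1,g_6), S(f_2,g_6), S(f_3,g_6), S(g_4,g_6), S(g_5,g_6), S(f_1,g_7), S(f_2,g_7), S(f_3,g_7), S(g_4,g_7), S(g_5,g_7), S(g_6,g_7)) all reduce to 0 modulo the current basis, so we have a Gröbner basis.
Inter-reduce: drop elements whose leading term is divisible by another's, tail-reduce, and make monic.

G = {p^3 + p^2 - q, p^2q + 3p^2 + 2r, p^2r - 2, q^2 + 2pr + 3q + 2r, qr - 2p - 2, r^2 + q + 3}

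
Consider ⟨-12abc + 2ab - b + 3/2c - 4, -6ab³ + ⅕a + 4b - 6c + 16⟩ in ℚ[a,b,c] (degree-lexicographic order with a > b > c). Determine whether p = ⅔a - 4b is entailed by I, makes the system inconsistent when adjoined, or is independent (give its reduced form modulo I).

First compute the reduced Gröbner basis of I by Buchberger's algorithm.
f_1 = -12abc + 2ab - b + 3/2c - 4, LT = abc.
f_2 = -6ab³ + ⅕a + 4b - 6c + 16, LT = ab³.

S(f_1,f_2): lcm = ab³c. S = -⅙ab³ + 1/12b³ - ⅛b²c + 1/30ac + ⅓b² + ⅔bc - c² + 8/3c.
  reduce S modulo (f_1, f_2):
  remainder 1/12b³ - ⅛b²c + 1/30ac + ⅓b² + ⅔bc - c² - 1/180a - 1/9b + 17/6c - 4/9 ≠ 0; add h_3 = 1/12b³ - ⅛b²c + 1/30ac + ⅓b² + ⅔bc - c² - 1/180a - 1/9b + 17/6c - 4/9 to the basis.

S(f_1,h_3): lcm = ab³c. S = 3/2ab²c² - ⅖a²c² - ⅙ab³ - 4ab²c - 8abc² + 12ac³ + 1/15a²c + 4/3abc - 34ac² + 1/12b³ - ⅛b²c + 16/3ac + ⅓b².
  reduce S modulo (f_1, f_2, h_3):
  remainder -⅖a²c² + 12ac³ + 1/15a²c - ⅝ab² - 34ac² - ⅛b²c + 3/16bc² + 53/10ac + 5/16b² - 31/32bc + 5/4b ≠ 0; add h_4 = -⅖a²c² + 12ac³ + 1/15a²c - ⅝ab² - 34ac² - ⅛b²c + 3/16bc² + 53/10ac + 5/16b² - 31/32bc + 5/4b to the basis.

S(f_2,h_3): lcm = ab³. S = 3/2ab²c - ⅖a²c - 4ab² - 8abc + 12ac² + 1/15a² + 4/3ab - 34ac + 53/10a - ⅔b + c - 8/3.
  reduce S modulo (f_1, f_2, h_3, h_4):
  remainder -⅖a²c - 15/4ab² + 12ac² + 1/15a² - 34ac - ⅛b² + 3/16bc + 53/10a - ½b ≠ 0; add h_5 = -⅖a²c - 15/4ab² + 12ac² + 1/15a² - 34ac - ⅛b² + 3/16bc + 53/10a - ½b to the basis.

The other S-polynomials (S(f_1,h_4), S(f_2,h_4), S(h_3,h_4), S(f_1,h_5), S(f_2,h_5), S(h_3,h_5), S(h_4,h_5)) all reduce to 0 modulo the current basis, so we have a Gröbner basis.
Inter-reduce: drop elements whose leading term is divisible by another's, tail-reduce, and make monic.
Reduced Gröbner basis: {a²c + 75/8ab² - 30ac² - ⅙a² + 85ac + 5/16b² - 15/32bc - 53/4a + 5/4b, abc - ⅙ab + 1/12b - ⅛c + ⅓, b³ - 3/2b²c + ⅖ac + 4b² + 8bc - 12c² - 1/15a - 4/3b + 34c - 16/3}.
Label its elements g_1 = a²c + 75/8ab² - 30ac² - ⅙a² + 85ac + 5/16b² - 15/32bc - 53/4a + 5/4b, g_2 = abc - ⅙ab + 1/12b - ⅛c + ⅓, g_3 = b³ - 3/2b²c + ⅖ac + 4b² + 8bc - 12c² - 1/15a - 4/3b + 34c - 16/3.

Reduce p = ⅔a - 4b modulo G:
  leading term a: no divisor's leading term divides it; move ⅔a to the remainder.
  leading term b: no divisor's leading term divides it; move -4b to the remainder.
  normal form = ⅔a - 4b.
The normal form is nonzero, so p ∉ I. Since p minus its normal form lies in I, I + (p) = I + (r) where r = ⅔a - 4b; decide whether this ideal is the whole ring.
Run Buchberger on G together with r (pairs among the g_i already reduce to 0 since G is a Gröbner basis):
g_1 = a²c + 75/8ab² - 30ac² - ⅙a² + 85ac + 5/16b² - 15/32bc - 53/4a + 5/4b, LT = a²c.
g_2 = abc - ⅙ab + 1/12b - ⅛c + ⅓, LT = abc.
g_3 = b³ - 3/2b²c + ⅖ac + 4b² + 8bc - 12c² - 1/15a - 4/3b + 34c - 16/3, LT = b³.
r = ⅔a - 4b, LT = a.

S(g_1,r): lcm = a²c. S = 75/8ab² + 6abc - 30ac² - ⅙a² + 85ac + 5/16b² - 15/32bc - 53/4a + 5/4b.
  reduce S modulo (g_1, g_2, g_3, r):
  remainder 675/8b²c - 180bc² - 3595/16b² - 2415/32bc + 675c² + 75/4b - 7647/4c + 298 ≠ 0; add m_5 = 675/8b²c - 180bc² - 3595/16b² - 2415/32bc + 675c² + 75/4b - 7647/4c + 298 to the basis.

S(g_2,r): lcm = abc. S = 6b²c - ⅙ab + 1/12b - ⅛c + ⅓.
  reduce S modulo (g_1, g_2, g_3, r, m_5):
  remainder 64/5bc² + 674/45b² + 161/30bc - 48c² - 5/4b + 81493/600c - 4693/225 ≠ 0; add m_6 = 64/5bc² + 674/45b² + 161/30bc - 48c² - 5/4b + 81493/600c - 4693/225 to the basis.

S(g_1,m_5): lcm = a²b²c. S = 32/15a²bc² + 75/8ab⁴ - 30ab²c² + 337/135a²b² + 161/180a²bc - 8a²c² + 85ab²c + 5/16b⁴ - 15/32b³c - 2/9a²b + 5098/225a²c - 53/4ab² + 5/4b³ - 2384/675a².
  reduce S modulo (g_1, g_2, g_3, r, m_5, m_6):
  remainder -5400c³ - 10965/2b² - 56055/16bc + 539775/16c² + 17185/32b - 3490227/64c + 63409/8 ≠ 0; add m_7 = -5400c³ - 10965/2b² - 56055/16bc + 539775/16c² + 17185/32b - 3490227/64c + 63409/8 to the basis.

The other S-polynomials (S(g_1,g_2), S(g_1,g_3), S(g_2,g_3), S(g_3,r), S(g_2,m_5), S(g_3,m_5), S(r,m_5), S(g_1,m_6), S(g_2,m_6), S(g_3,m_6), S(r,m_6), S(m_5,m_6), S(g_1,m_7), S(g_2,m_7), S(g_3,m_7), S(r,m_7), S(m_5,m_7), S(m_6,m_7)) all reduce to 0 modulo the current basis, so we have a Gröbner basis.
Inter-reduce: drop elements whose leading term is divisible by another's, tail-reduce, and make monic.
Reduced Gröbner basis: {b³ + 15/4b² + 52/5bc - 12c² - 137/80b + 1087/32c - 21/4, b²c - ⅙b² + 1/72b - 1/48c + 1/18, bc² + 337/288b² + 161/384bc - 15/4c² - 25/256b + 81493/7680c - 4693/2880, c³ + 731/720b² + 3737/5760bc - 2399/384c² - 3437/34560b + 387803/38400c - 63409/43200, a - 6b}.
The reduced Gröbner basis of I + (p) is {b³ + 15/4b² + 52/5bc - 12c² - 137/80b + 1087/32c - 21/4, b²c - ⅙b² + 1/72b - 1/48c + 1/18, bc² + 337/288b² + 161/384bc - 15/4c² - 25/256b + 81493/7680c - 4693/2880, c³ + 731/720b² + 3737/5760bc - 2399/384c² - 3437/34560b + 387803/38400c - 63409/43200, a - 6b} ≠ {1}, a proper ideal, so the enlarged system stays consistent: p is independent of I, with normal form ⅔a - 4b.

Ideal membership is decidable via reduction modulo a Gröbner basis.

⅔a - 4b is independent of I; its normal form modulo I is ⅔a - 4b.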